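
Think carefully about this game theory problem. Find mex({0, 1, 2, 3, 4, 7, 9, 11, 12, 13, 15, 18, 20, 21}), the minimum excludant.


Set = {0, 1, 2, 3, 4, 7, 9, 11, 12, 13, 15, 18, 20, 21}
0 is in the set.
1 is in the set.
2 is in the set.
3 is in the set.
4 is in the set.
5 is NOT in the set. This is the mex.
mex = 5

5


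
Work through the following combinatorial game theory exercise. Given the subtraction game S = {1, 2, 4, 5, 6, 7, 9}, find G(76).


The subtraction set is S = {1, 2, 4, 5, 6, 7, 9}.
G(k) = mex{ G(k - s) : s in S, s <= k }. We compute iteratively: G(0) = 0.
G(1) = mex({0}) = 1
G(2) = mex({0, 1}) = 2
G(3) = mex({1, 2}) = 0
G(4) = mex({0, 2}) = 1
G(5) = mex({0, 1}) = 2
G(6) = mex({0, 1, 2}) = 3
G(7) = mex({0, 1, 2, 3}) = 4
G(8) = mex({0, 1, 2, 3, 4}) = 5
G(9) = mex({0, 1, 2, 4, 5}) = 3
G(10) = mex({0, 1, 2, 3, 5}) = 4
G(11) = mex({1, 2, 3, 4}) = 0
G(12) = mex({0, 2, 3, 4, 5}) = 1
G(13) = mex({0, 1, 3, 4, 5}) = 2
G(14) = mex({1, 2, 3, 4, 5}) = 0
G(15) = mex({0, 2, 3, 4, 5}) = 1
G(16) = mex({0, 1, 3, 4}) = 2
G(17) = mex({0, 1, 2, 4, 5}) = 3
G(18) = mex({0, 1, 2, 3}) = 4
G(19) = mex({0, 1, 2, 3, 4}) = 5
Observe that G(11)..G(19) = 0, 1, 2, 0, 1, 2, 3, 4, 5 repeats G(0)..G(8) = 0, 1, 2, 0, 1, 2, 3, 4, 5.
For k >= max(S) = 9, G(k) is determined by the previous 9 values G(k-9)..G(k-1); a window of 9 consecutive values has recurred shifted by 11, so by induction G(k + 11) = G(k) for all k >= 0: the sequence is periodic from the start with period 11.
One period: G(0..10) = 0, 1, 2, 0, 1, 2, 3, 4, 5, 3, 4.
76 mod 11 = 10, so G(76) = G(10) = 4.

4


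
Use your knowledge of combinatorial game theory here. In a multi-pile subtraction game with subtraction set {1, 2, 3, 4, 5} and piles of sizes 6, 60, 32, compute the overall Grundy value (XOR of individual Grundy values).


Subtraction set: {1, 2, 3, 4, 5}
For this subtraction set, G(n) = n mod 6 (period = max + 1 = 6).
Pile 1 (size 6): G(6) = 6 mod 6 = 0
Pile 2 (size 60): G(60) = 60 mod 6 = 0
Pile 3 (size 32): G(32) = 32 mod 6 = 2
Total Grundy value = XOR of all: 0 XOR 0 XOR 2 = 2

2


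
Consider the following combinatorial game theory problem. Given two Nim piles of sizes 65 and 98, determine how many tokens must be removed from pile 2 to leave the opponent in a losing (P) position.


Piles: 65 and 98
Current XOR: 65 XOR 98 = 35 (non-zero, so this is an N-position).
To make the XOR zero, we need to find a move that balances the piles.
For pile 2 (size 98): target = 98 XOR 35 = 65
We reduce pile 2 from 98 to 65.
Tokens removed: 98 - 65 = 33
Verification: 65 XOR 65 = 0

33


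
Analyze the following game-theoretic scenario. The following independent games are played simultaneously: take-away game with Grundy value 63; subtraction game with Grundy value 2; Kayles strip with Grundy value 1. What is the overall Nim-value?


By the Sprague-Grundy theorem, the Grundy value of a sum of games is the XOR of individual Grundy values.
take-away game: Grundy value = 63. Running XOR: 0 XOR 63 = 63
subtraction game: Grundy value = 2. Running XOR: 63 XOR 2 = 61
Kayles strip: Grundy value = 1. Running XOR: 61 XOR 1 = 60
The combined Grundy value is 60.

60


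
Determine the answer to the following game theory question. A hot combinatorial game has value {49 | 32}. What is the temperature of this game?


The game is {49 | 32}, a switch {a | b} with numbers a > b.
Cooling {a | b} by t gives {a - t | b + t}, which stops being hot when a - t = b + t, i.e. at t = (a - b)/2. So the temperature of a switch is (a - b)/2.
Temperature = (Left option - Right option) / 2
= (49 - (32)) / 2
= 17 / 2
= 17/2

17/2


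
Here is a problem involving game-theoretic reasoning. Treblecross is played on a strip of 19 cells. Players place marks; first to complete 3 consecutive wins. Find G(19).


Treblecross: place X on empty cells; 3-in-a-row wins.
Playing within two cells of an existing X lets the opponent win at once, so sensible play treats the cells i-2..i+2 around each X as dead. The player left with no safe cell loses, so this is a normal-play take-away game on strips of safe cells.
Placing X at cell i (0-indexed) of a strip of k safe cells leaves independent strips of sizes max(0, i-2) and max(0, k-i-3). Hence G(k) = mex{ G(max(0,i-2)) XOR G(max(0,k-i-3)) : 0 <= i < k }, with G(0) = 0.
G(1): splits (0,0):0^0=0 -> mex({0}) = 1
G(2): splits (0,0):0^0=0 -> mex({0}) = 1
G(3): splits (0,0):0^0=0 -> mex({0}) = 1
G(4): splits (0,1):0^1=1 (0,0):0^0=0 -> mex({0, 1}) = 2
G(5): splits (0,2):0^1=1 (0,1):0^1=1 (0,0):0^0=0 -> mex({0, 1}) = 2
G(6) = mex({1}) = 0
G(7) = mex({0, 1, 2}) = 3
G(8) = mex({0, 1, 2}) = 3
G(9) = mex({0, 2}) = 1
G(10) = mex({0, 2, 3}) = 1
G(11) = mex({0, 3}) = 1
G(12) = mex({1, 3}) = 0
G(13) = mex({0, 1, 2, 3}) = 4
G(14) = mex({0, 1, 2}) = 3
G(15) = mex({0, 1, 2}) = 3
G(16) = mex({0, 1, 2, 4}) = 3
G(17) = mex({0, 1, 3, 4}) = 2
G(18) = mex({0, 1, 3, 4}) = 2
G(19) = mex({0, 1, 3, 5}) = 2
Therefore G(19) = 2.

2


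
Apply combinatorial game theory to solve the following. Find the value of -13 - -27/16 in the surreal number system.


x = -13, y = -27/16
Converting to common denominator: 16
x = -208/16, y = -27/16
x - y = -13 - -27/16 = -181/16

-181/16


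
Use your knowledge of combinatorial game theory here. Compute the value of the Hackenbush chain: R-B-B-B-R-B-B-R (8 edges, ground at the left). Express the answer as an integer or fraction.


Edges (from ground): R-B-B-B-R-B-B-R
By Berlekamp's sign-expansion rule, a Blue-Red Hackenbush stalk has the value of the surreal number whose sign sequence is the edge sequence with B -> + and R -> -.
Sign sequence: -+++-++-
Trace the sign expansion in the surreal number tree, starting from 0:
Edge 1: R (sign -) -> bounds (-inf, 0), value = -1
Edge 2: B (sign +) -> bounds (-1, 0), value = -1/2
Edge 3: B (sign +) -> bounds (-1/2, 0), value = -1/4
Edge 4: B (sign +) -> bounds (-1/4, 0), value = -1/8
Edge 5: R (sign -) -> bounds (-1/4, -1/8), value = -3/16
Edge 6: B (sign +) -> bounds (-3/16, -1/8), value = -5/32
Edge 7: B (sign +) -> bounds (-5/32, -1/8), value = -9/64
Edge 8: R (sign -) -> bounds (-5/32, -9/64), value = -19/128
Game value = -19/128

-19/128


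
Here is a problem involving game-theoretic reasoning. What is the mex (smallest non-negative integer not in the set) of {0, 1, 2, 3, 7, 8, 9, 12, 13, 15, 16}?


Set = {0, 1, 2, 3, 7, 8, 9, 12, 13, 15, 16}
0 is in the set.
1 is in the set.
2 is in the set.
3 is in the set.
4 is NOT in the set. This is the mex.
mex = 4

4


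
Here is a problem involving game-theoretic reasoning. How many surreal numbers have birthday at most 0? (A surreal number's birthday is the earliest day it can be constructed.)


Day 0: {|} = 0 is born. Count = 1.
Day n: the number of surreal numbers born by day n is 2^(n+1) - 1.
By day 0: 2^1 - 1 = 1
By day 0: 1 surreal numbers.

1


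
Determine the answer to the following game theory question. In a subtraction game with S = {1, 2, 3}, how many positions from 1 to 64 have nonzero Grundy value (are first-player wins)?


Subtraction set S = {1, 2, 3}, so G(n) = n mod 4.
G(n) = 0 when n is a multiple of 4.
Multiples of 4 in [1, 64]: 16
N-positions (nonzero Grundy) = 64 - 16 = 48

48


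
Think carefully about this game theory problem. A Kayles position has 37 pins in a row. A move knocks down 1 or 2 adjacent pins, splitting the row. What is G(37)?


Kayles: a move removes 1 or 2 adjacent pins from a contiguous row.
Removing pins from a row of k leaves two independent rows (a, b) with a + b = k - 1 (one pin) or a + b = k - 2 (two pins); an end removal gives a = 0.
By Sprague-Grundy, G(k) = mex{ G(a) XOR G(b) } over all these splits. G(0) = 0.
G(1): splits (0,0):0^0=0 -> mex({0}) = 1
G(2): splits (0,1):0^1=1 (0,0):0^0=0 -> mex({0, 1}) = 2
G(3): splits (0,2):0^2=2 (1,1):1^1=0 (0,1):0^1=1 -> mex({0, 1, 2}) = 3
G(4): splits (0,3):0^3=3 (1,2):1^2=3 (0,2):0^2=2 (1,1):1^1=0 -> mex({0, 2, 3}) = 1
G(5): splits (0,4):0^1=1 (1,3):1^3=2 (2,2):2^2=0 (0,3):0^3=3 (1,2):1^2=3 -> mex({0, 1, 2, 3}) = 4
G(6) = mex({0, 1, 2, 4}) = 3
G(7) = mex({0, 1, 3, 4, 5}) = 2
G(8) = mex({0, 2, 3, 5, 6}) = 1
G(9) = mex({0, 1, 2, 3, 6, 7}) = 4
G(10) = mex({0, 1, 3, 4, 5, 7}) = 2
G(11) = mex({0, 1, 2, 3, 4, 5}) = 6
G(12) = mex({0, 1, 2, 3, 5, 6, 7}) = 4
G(13) = mex({0, 2, 3, 4, 6, 7}) = 1
G(14) = mex({0, 1, 4, 5, 6, 7}) = 2
G(15) = mex({0, 1, 2, 3, 4, 5, 6}) = 7
G(16) = mex({0, 2, 3, 5, 6, 7}) = 1
G(17) = mex({0, 1, 2, 3, 5, 6, 7}) = 4
G(18) = mex({0, 1, 2, 4, 5, 6}) = 3
G(19) = mex({0, 1, 3, 4, 5, 7}) = 2
G(20) = mex({0, 2, 3, 4, 5, 6, 7}) = 1
G(21) = mex({0, 1, 2, 3, 5, 6, 7}) = 4
G(22) = mex({0, 1, 2, 3, 4, 5, 7}) = 6
G(23) = mex({0, 1, 2, 3, 4, 5, 6}) = 7
G(24) = mex({0, 1, 2, 3, 5, 6, 7}) = 4
G(25) = mex({0, 2, 3, 4, 6, 7}) = 1
G(26) = mex({0, 1, 3, 4, 5, 6, 7}) = 2
G(27) = mex({0, 1, 2, 3, 4, 5, 6, 7}) = 8
G(28) = mex({0, 1, 2, 3, 4, 6, 7, 8}) = 5
G(29) = mex({0, 1, 2, 3, 5, 6, 7, 8, 9}) = 4
G(30) = mex({0, 1, 2, 3, 4, 5, 6, 9, 10}) = 7
G(31) = mex({0, 1, 3, 4, 5, 7, 10, 11}) = 2
G(32) = mex({0, 2, 3, 4, 5, 6, 7, 9, 11}) = 1
G(33) = mex({0, 1, 2, 3, 4, 5, 6, 7, 9, 12}) = 8
G(34) = mex({0, 1, 2, 3, 4, 5, 7, 8, 11, 12}) = 6
G(35) = mex({0, 1, 2, 3, 4, 5, 6, 8, 9, 10, 11}) = 7
G(36) = mex({0, 1, 2, 3, 5, 6, 7, 9, 10}) = 4
G(37) = mex({0, 2, 3, 4, 6, 7, 9, 10, 11, 12}) = 1
Therefore G(37) = 1.

1


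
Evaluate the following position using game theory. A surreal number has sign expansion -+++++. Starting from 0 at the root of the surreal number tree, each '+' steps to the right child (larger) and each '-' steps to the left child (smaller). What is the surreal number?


Sign expansion: -+++++
Rule: track bounds (lo, hi), initially (-inf, +inf). On '+', the current value becomes lo and we move to the simplest number in (value, hi): value + 1 if hi = +inf, otherwise the midpoint (value + hi)/2. On '-', the current value becomes hi and we move to value - 1 if lo = -inf, otherwise the midpoint (lo + value)/2.
Start at 0.
Step 1: sign = -, move left. Bounds: (-inf, 0). Value = -1
Step 2: sign = +, move right. Bounds: (-1, 0). Value = -1/2
Step 3: sign = +, move right. Bounds: (-1/2, 0). Value = -1/4
Step 4: sign = +, move right. Bounds: (-1/4, 0). Value = -1/8
Step 5: sign = +, move right. Bounds: (-1/8, 0). Value = -1/16
Step 6: sign = +, move right. Bounds: (-1/16, 0). Value = -1/32
The surreal number with sign expansion -+++++ is -1/32.

-1/32


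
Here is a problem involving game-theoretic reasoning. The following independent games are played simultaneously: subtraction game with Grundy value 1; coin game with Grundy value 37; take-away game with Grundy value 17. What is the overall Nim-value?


By the Sprague-Grundy theorem, the Grundy value of a sum of games is the XOR of individual Grundy values.
subtraction game: Grundy value = 1. Running XOR: 0 XOR 1 = 1
coin game: Grundy value = 37. Running XOR: 1 XOR 37 = 36
take-away game: Grundy value = 17. Running XOR: 36 XOR 17 = 53
The combined Grundy value is 53.

53


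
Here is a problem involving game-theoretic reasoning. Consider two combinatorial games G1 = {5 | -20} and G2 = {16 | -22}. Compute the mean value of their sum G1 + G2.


G1 = {5 | -20}, G2 = {16 | -22}
Each is a switch {a | b} with numbers a > b; its mean value is (a + b)/2, and mean value is additive over game sums: m(G1 + G2) = m(G1) + m(G2).
Mean of G1 = (5 + (-20))/2 = -15/2 = -15/2
Mean of G2 = (16 + (-22))/2 = -6/2 = -3
Mean of G1 + G2 = -15/2 + -3 = -21/2

-21/2


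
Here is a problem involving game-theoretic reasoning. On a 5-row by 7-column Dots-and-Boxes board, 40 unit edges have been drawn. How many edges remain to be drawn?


Grid: 5 x 7 boxes, i.e. 6 rows and 8 columns of dots.
Horizontal edges: (rows + 1) * cols = 6 * 7 = 42
Vertical edges: rows * (cols + 1) = 5 * 8 = 40
Total edges: 42 + 40 = 82
Edges drawn: 40
Remaining: 82 - 40 = 42

42


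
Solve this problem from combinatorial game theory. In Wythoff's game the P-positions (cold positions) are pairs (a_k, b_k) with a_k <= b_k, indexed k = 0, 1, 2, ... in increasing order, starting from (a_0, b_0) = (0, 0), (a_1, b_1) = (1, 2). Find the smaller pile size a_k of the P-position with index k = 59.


By Wythoff's theorem, a_k = floor(k * phi) and b_k = floor(k * phi^2) = a_k + k, where phi = (1 + sqrt(5))/2 is the golden ratio.
phi = (1 + sqrt(5))/2 = 1.618034
k = 59
k * phi = 59 * 1.618034 = 95.464005
a_59 = floor(k * phi) = 95

95


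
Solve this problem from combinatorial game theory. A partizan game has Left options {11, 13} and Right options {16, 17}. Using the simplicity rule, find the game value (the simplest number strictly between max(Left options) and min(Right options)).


Left options: {11, 13}, max = 13
Right options: {16, 17}, min = 16
All options are numbers and max(Left) < min(Right), so by the simplicity theorem the value is the simplest (earliest-born) number strictly between 13 and 16.
Integers 14 through 15 all lie strictly between 13 and 16.
Among integers, the simplest (lowest birthday = smallest |n|; 0 is born on day 0, +-n on day n) is 14.
No non-integer in the interval can be simpler: if x is a non-integer in the interval, then floor(x) or ceil(x) also lies in the interval (the interval contains an integer), and both are proper prefixes of x's sign expansion, i.e. born earlier. So the game value is 14.
Game value = 14

14


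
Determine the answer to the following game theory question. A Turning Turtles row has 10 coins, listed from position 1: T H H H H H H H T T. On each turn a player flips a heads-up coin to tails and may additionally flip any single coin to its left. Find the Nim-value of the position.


Coins: T H H H H H H H T T
Key fact: a single head at position k behaves exactly like a Nim heap of size k (turning it to T and optionally flipping a coin at j < k corresponds to moving the heap from k to j, or to 0), and heads combine as a disjunctive sum (two heads at the same place would cancel, matching j XOR j = 0). So the Nim-value is the XOR of the 1-indexed positions of the heads.
Face-up positions (1-indexed): [2, 3, 4, 5, 6, 7, 8]
XOR 0 with 2: 0 XOR 2 = 2
XOR 2 with 3: 2 XOR 3 = 1
XOR 1 with 4: 1 XOR 4 = 5
XOR 5 with 5: 5 XOR 5 = 0
XOR 0 with 6: 0 XOR 6 = 6
XOR 6 with 7: 6 XOR 7 = 1
XOR 1 with 8: 1 XOR 8 = 9
Nim-value = 9

9


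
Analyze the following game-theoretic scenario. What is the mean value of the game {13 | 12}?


Game = {13 | 12}, a switch {a | b} with numbers a > b.
Its thermograph has left wall a - t and right wall b + t, which meet at t = (a - b)/2, where both equal (a + b)/2. So the mast (mean value) is at (a + b)/2.
Mean = (13 + (12))/2 = 25/2 = 25/2

25/2


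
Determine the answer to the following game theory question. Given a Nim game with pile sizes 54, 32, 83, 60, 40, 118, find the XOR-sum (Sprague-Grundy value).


We need the XOR (exclusive or) of all pile sizes.
After XOR-ing pile 1 (size 54): 0 XOR 54 = 54
After XOR-ing pile 2 (size 32): 54 XOR 32 = 22
After XOR-ing pile 3 (size 83): 22 XOR 83 = 69
After XOR-ing pile 4 (size 60): 69 XOR 60 = 121
After XOR-ing pile 5 (size 40): 121 XOR 40 = 81
After XOR-ing pile 6 (size 118): 81 XOR 118 = 39
The Nim-value of this position is 39.

39


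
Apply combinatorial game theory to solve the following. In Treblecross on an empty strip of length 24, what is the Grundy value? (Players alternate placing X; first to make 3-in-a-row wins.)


Treblecross: place X on empty cells; 3-in-a-row wins.
Playing within two cells of an existing X lets the opponent win at once, so sensible play treats the cells i-2..i+2 around each X as dead. The player left with no safe cell loses, so this is a normal-play take-away game on strips of safe cells.
Placing X at cell i (0-indexed) of a strip of k safe cells leaves independent strips of sizes max(0, i-2) and max(0, k-i-3). Hence G(k) = mex{ G(max(0,i-2)) XOR G(max(0,k-i-3)) : 0 <= i < k }, with G(0) = 0.
G(1): splits (0,0):0^0=0 -> mex({0}) = 1
G(2): splits (0,0):0^0=0 -> mex({0}) = 1
G(3): splits (0,0):0^0=0 -> mex({0}) = 1
G(4): splits (0,1):0^1=1 (0,0):0^0=0 -> mex({0, 1}) = 2
G(5): splits (0,2):0^1=1 (0,1):0^1=1 (0,0):0^0=0 -> mex({0, 1}) = 2
G(6) = mex({1}) = 0
G(7) = mex({0, 1, 2}) = 3
G(8) = mex({0, 1, 2}) = 3
G(9) = mex({0, 2}) = 1
G(10) = mex({0, 2, 3}) = 1
G(11) = mex({0, 3}) = 1
G(12) = mex({1, 3}) = 0
G(13) = mex({0, 1, 2, 3}) = 4
G(14) = mex({0, 1, 2}) = 3
G(15) = mex({0, 1, 2}) = 3
G(16) = mex({0, 1, 2, 4}) = 3
G(17) = mex({0, 1, 3, 4}) = 2
G(18) = mex({0, 1, 3, 4}) = 2
G(19) = mex({0, 1, 3, 5}) = 2
G(20) = mex({0, 1, 2, 3, 5}) = 4
G(21) = mex({0, 1, 2, 3, 5}) = 4
G(22) = mex({1, 2, 6}) = 0
G(23) = mex({0, 1, 2, 3, 4, 6}) = 5
G(24) = mex({0, 1, 2, 3, 4}) = 5
Therefore G(24) = 5.

5


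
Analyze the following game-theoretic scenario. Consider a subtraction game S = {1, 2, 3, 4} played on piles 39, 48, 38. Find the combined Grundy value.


Subtraction set: {1, 2, 3, 4}
For this subtraction set, G(n) = n mod 5 (period = max + 1 = 5).
Pile 1 (size 39): G(39) = 39 mod 5 = 4
Pile 2 (size 48): G(48) = 48 mod 5 = 3
Pile 3 (size 38): G(38) = 38 mod 5 = 3
Total Grundy value = XOR of all: 4 XOR 3 XOR 3 = 4

4


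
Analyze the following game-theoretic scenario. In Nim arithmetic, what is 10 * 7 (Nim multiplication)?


Nim multiplication is bilinear over XOR: (u XOR v) * w = (u*w) XOR (v*w).
So we split each operand into its bit components and XOR the pairwise Nim products.
10 = 2 + 8 (as XOR of powers of 2).
7 = 1 + 2 + 4 (as XOR of powers of 2).
Using the standard Nim-product table on single bits:
  2*2 = 3,   2*4 = 8,   2*8 = 12,
  4*4 = 6,   4*8 = 11,  8*8 = 13,
and  1*x = x (identity), k*l = l*k (commutative).
Pairwise Nim products:
  2 * 1 = 2
  2 * 2 = 3
  2 * 4 = 8
  8 * 1 = 8
  8 * 2 = 12
  8 * 4 = 11
XOR them: 2 XOR 3 XOR 8 XOR 8 XOR 12 XOR 11 = 6.
Result: 10 * 7 = 6 (in Nim).

6


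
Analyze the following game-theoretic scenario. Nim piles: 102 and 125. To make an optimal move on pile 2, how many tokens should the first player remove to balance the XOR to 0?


Piles: 102 and 125
Current XOR: 102 XOR 125 = 27 (non-zero, so this is an N-position).
To make the XOR zero, we need to find a move that balances the piles.
For pile 2 (size 125): target = 125 XOR 27 = 102
We reduce pile 2 from 125 to 102.
Tokens removed: 125 - 102 = 23
Verification: 102 XOR 102 = 0

23


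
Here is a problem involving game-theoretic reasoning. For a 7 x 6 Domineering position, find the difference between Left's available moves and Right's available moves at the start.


Board is 7 x 6 (rows x cols).
Left (vertical) placements: (rows-1) * cols = 6 * 6 = 36
Right (horizontal) placements: rows * (cols-1) = 7 * 5 = 35
Advantage = Left - Right = 36 - 35 = 1

1


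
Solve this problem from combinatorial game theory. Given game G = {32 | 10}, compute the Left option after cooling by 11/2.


Original game: {32 | 10} (a switch {a | b} with a > b).
Cooling by t (for t below the temperature (a - b)/2 = 11) taxes each move by t: {a | b} cooled by t is {a - t | b + t}.
Cooling amount: t = 11/2
Cooled Left option: 32 - 11/2 = 53/2
Cooled Right option: 10 + 11/2 = 31/2
Cooled game: {53/2 | 31/2}
Left option = 53/2

53/2


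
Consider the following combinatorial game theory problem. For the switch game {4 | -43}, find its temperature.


The game is {4 | -43}, a switch {a | b} with numbers a > b.
Cooling {a | b} by t gives {a - t | b + t}, which stops being hot when a - t = b + t, i.e. at t = (a - b)/2. So the temperature of a switch is (a - b)/2.
Temperature = (Left option - Right option) / 2
= (4 - (-43)) / 2
= 47 / 2
= 47/2

47/2


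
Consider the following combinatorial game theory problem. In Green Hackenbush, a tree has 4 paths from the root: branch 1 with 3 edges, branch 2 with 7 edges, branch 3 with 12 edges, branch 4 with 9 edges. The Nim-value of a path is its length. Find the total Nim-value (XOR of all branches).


The tree has 4 branches from the ground vertex.
In Green Hackenbush, the Nim-value of a simple path of length k is k.
Branch 1: length 3, Nim-value = 3
Branch 2: length 7, Nim-value = 7
Branch 3: length 12, Nim-value = 12
Branch 4: length 9, Nim-value = 9
Total Nim-value = XOR of all branch values:
0 XOR 3 = 3
3 XOR 7 = 4
4 XOR 12 = 8
8 XOR 9 = 1
Nim-value of the tree = 1

1


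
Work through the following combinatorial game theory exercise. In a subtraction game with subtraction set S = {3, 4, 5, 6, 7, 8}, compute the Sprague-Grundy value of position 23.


The subtraction set is S = {3, 4, 5, 6, 7, 8}.
G(k) = mex{ G(k - s) : s in S, s <= k }. We compute iteratively: G(0) = 0.
G(1) = mex({}) = 0
G(2) = mex({}) = 0
G(3) = mex({0}) = 1
G(4) = mex({0}) = 1
G(5) = mex({0}) = 1
G(6) = mex({0, 1}) = 2
G(7) = mex({0, 1}) = 2
G(8) = mex({0, 1}) = 2
G(9) = mex({0, 1, 2}) = 3
G(10) = mex({0, 1, 2}) = 3
G(11) = mex({1, 2}) = 0
G(12) = mex({1, 2, 3}) = 0
G(13) = mex({1, 2, 3}) = 0
G(14) = mex({0, 2, 3}) = 1
G(15) = mex({0, 2, 3}) = 1
G(16) = mex({0, 2, 3}) = 1
G(17) = mex({0, 1, 3}) = 2
G(18) = mex({0, 1, 3}) = 2
Observe that G(11)..G(18) = 0, 0, 0, 1, 1, 1, 2, 2 repeats G(0)..G(7) = 0, 0, 0, 1, 1, 1, 2, 2.
For k >= max(S) = 8, G(k) is determined by the previous 8 values G(k-8)..G(k-1); a window of 8 consecutive values has recurred shifted by 11, so by induction G(k + 11) = G(k) for all k >= 0: the sequence is periodic from the start with period 11.
One period: G(0..10) = 0, 0, 0, 1, 1, 1, 2, 2, 2, 3, 3.
23 mod 11 = 1, so G(23) = G(1) = 0.

0


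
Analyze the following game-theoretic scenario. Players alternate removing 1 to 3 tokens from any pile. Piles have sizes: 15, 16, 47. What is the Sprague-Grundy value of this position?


Subtraction set: {1, 2, 3}
For this subtraction set, G(n) = n mod 4 (period = max + 1 = 4).
Pile 1 (size 15): G(15) = 15 mod 4 = 3
Pile 2 (size 16): G(16) = 16 mod 4 = 0
Pile 3 (size 47): G(47) = 47 mod 4 = 3
Total Grundy value = XOR of all: 3 XOR 0 XOR 3 = 0

0


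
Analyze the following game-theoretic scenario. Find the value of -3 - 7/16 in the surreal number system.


x = -3, y = 7/16
Converting to common denominator: 16
x = -48/16, y = 7/16
x - y = -3 - 7/16 = -55/16

-55/16


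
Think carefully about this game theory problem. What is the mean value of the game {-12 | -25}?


Game = {-12 | -25}, a switch {a | b} with numbers a > b.
Its thermograph has left wall a - t and right wall b + t, which meet at t = (a - b)/2, where both equal (a + b)/2. So the mast (mean value) is at (a + b)/2.
Mean = (-12 + (-25))/2 = -37/2 = -37/2

-37/2


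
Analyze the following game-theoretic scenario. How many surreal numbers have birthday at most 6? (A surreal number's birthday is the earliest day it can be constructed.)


Day 0: {|} = 0 is born. Count = 1.
Day n: the number of surreal numbers born by day n is 2^(n+1) - 1.
By day 0: 2^1 - 1 = 1
By day 1: 2^2 - 1 = 3
By day 2: 2^3 - 1 = 7
By day 3: 2^4 - 1 = 15
By day 4: 2^5 - 1 = 31
By day 5: 2^6 - 1 = 63
By day 6: 2^7 - 1 = 127
By day 6: 127 surreal numbers.

127


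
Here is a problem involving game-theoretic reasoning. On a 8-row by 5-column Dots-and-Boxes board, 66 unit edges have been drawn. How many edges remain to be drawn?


Grid: 8 x 5 boxes, i.e. 9 rows and 6 columns of dots.
Horizontal edges: (rows + 1) * cols = 9 * 5 = 45
Vertical edges: rows * (cols + 1) = 8 * 6 = 48
Total edges: 45 + 48 = 93
Edges drawn: 66
Remaining: 93 - 66 = 27

27


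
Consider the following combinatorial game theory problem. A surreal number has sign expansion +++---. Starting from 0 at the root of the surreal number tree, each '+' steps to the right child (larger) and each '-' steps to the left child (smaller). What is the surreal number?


Sign expansion: +++---
Rule: track bounds (lo, hi), initially (-inf, +inf). On '+', the current value becomes lo and we move to the simplest number in (value, hi): value + 1 if hi = +inf, otherwise the midpoint (value + hi)/2. On '-', the current value becomes hi and we move to value - 1 if lo = -inf, otherwise the midpoint (lo + value)/2.
Start at 0.
Step 1: sign = +, move right. Bounds: (0, +inf). Value = 1
Step 2: sign = +, move right. Bounds: (1, +inf). Value = 2
Step 3: sign = +, move right. Bounds: (2, +inf). Value = 3
Step 4: sign = -, move left. Bounds: (2, 3). Value = 5/2
Step 5: sign = -, move left. Bounds: (2, 5/2). Value = 9/4
Step 6: sign = -, move left. Bounds: (2, 9/4). Value = 17/8
The surreal number with sign expansion +++--- is 17/8.

17/8


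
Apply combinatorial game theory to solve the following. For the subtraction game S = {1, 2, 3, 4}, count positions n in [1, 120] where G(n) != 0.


Subtraction set S = {1, 2, 3, 4}, so G(n) = n mod 5.
G(n) = 0 when n is a multiple of 5.
Multiples of 5 in [1, 120]: 24
N-positions (nonzero Grundy) = 120 - 24 = 96

96


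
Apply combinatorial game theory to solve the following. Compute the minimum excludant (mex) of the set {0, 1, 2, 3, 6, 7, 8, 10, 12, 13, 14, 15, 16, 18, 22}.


Set = {0, 1, 2, 3, 6, 7, 8, 10, 12, 13, 14, 15, 16, 18, 22}
0 is in the set.
1 is in the set.
2 is in the set.
3 is in the set.
4 is NOT in the set. This is the mex.
mex = 4

4


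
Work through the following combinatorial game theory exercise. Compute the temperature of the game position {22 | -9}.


The game is {22 | -9}, a switch {a | b} with numbers a > b.
Cooling {a | b} by t gives {a - t | b + t}, which stops being hot when a - t = b + t, i.e. at t = (a - b)/2. So the temperature of a switch is (a - b)/2.
Temperature = (Left option - Right option) / 2
= (22 - (-9)) / 2
= 31 / 2
= 31/2

31/2


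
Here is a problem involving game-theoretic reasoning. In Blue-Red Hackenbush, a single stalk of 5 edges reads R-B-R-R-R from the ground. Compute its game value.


Edges (from ground): R-B-R-R-R
By Berlekamp's sign-expansion rule, a Blue-Red Hackenbush stalk has the value of the surreal number whose sign sequence is the edge sequence with B -> + and R -> -.
Sign sequence: -+---
Trace the sign expansion in the surreal number tree, starting from 0:
Edge 1: R (sign -) -> bounds (-inf, 0), value = -1
Edge 2: B (sign +) -> bounds (-1, 0), value = -1/2
Edge 3: R (sign -) -> bounds (-1, -1/2), value = -3/4
Edge 4: R (sign -) -> bounds (-1, -3/4), value = -7/8
Edge 5: R (sign -) -> bounds (-1, -7/8), value = -15/16
Game value = -15/16

-15/16


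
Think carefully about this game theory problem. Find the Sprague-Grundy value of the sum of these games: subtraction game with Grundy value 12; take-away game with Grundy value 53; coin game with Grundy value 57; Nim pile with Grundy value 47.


By the Sprague-Grundy theorem, the Grundy value of a sum of games is the XOR of individual Grundy values.
subtraction game: Grundy value = 12. Running XOR: 0 XOR 12 = 12
take-away game: Grundy value = 53. Running XOR: 12 XOR 53 = 57
coin game: Grundy value = 57. Running XOR: 57 XOR 57 = 0
Nim pile: Grundy value = 47. Running XOR: 0 XOR 47 = 47
The combined Grundy value is 47.

47


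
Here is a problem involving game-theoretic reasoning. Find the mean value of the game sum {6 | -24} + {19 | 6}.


G1 = {6 | -24}, G2 = {19 | 6}
Each is a switch {a | b} with numbers a > b; its mean value is (a + b)/2, and mean value is additive over game sums: m(G1 + G2) = m(G1) + m(G2).
Mean of G1 = (6 + (-24))/2 = -18/2 = -9
Mean of G2 = (19 + (6))/2 = 25/2 = 25/2
Mean of G1 + G2 = -9 + 25/2 = 7/2

7/2


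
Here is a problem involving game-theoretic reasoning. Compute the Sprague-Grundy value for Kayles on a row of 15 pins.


Kayles: a move removes 1 or 2 adjacent pins from a contiguous row.
Removing pins from a row of k leaves two independent rows (a, b) with a + b = k - 1 (one pin) or a + b = k - 2 (two pins); an end removal gives a = 0.
By Sprague-Grundy, G(k) = mex{ G(a) XOR G(b) } over all these splits. G(0) = 0.
G(1): splits (0,0):0^0=0 -> mex({0}) = 1
G(2): splits (0,1):0^1=1 (0,0):0^0=0 -> mex({0, 1}) = 2
G(3): splits (0,2):0^2=2 (1,1):1^1=0 (0,1):0^1=1 -> mex({0, 1, 2}) = 3
G(4): splits (0,3):0^3=3 (1,2):1^2=3 (0,2):0^2=2 (1,1):1^1=0 -> mex({0, 2, 3}) = 1
G(5): splits (0,4):0^1=1 (1,3):1^3=2 (2,2):2^2=0 (0,3):0^3=3 (1,2):1^2=3 -> mex({0, 1, 2, 3}) = 4
G(6) = mex({0, 1, 2, 4}) = 3
G(7) = mex({0, 1, 3, 4, 5}) = 2
G(8) = mex({0, 2, 3, 5, 6}) = 1
G(9) = mex({0, 1, 2, 3, 6, 7}) = 4
G(10) = mex({0, 1, 3, 4, 5, 7}) = 2
G(11) = mex({0, 1, 2, 3, 4, 5}) = 6
G(12) = mex({0, 1, 2, 3, 5, 6, 7}) = 4
G(13) = mex({0, 2, 3, 4, 6, 7}) = 1
G(14) = mex({0, 1, 4, 5, 6, 7}) = 2
G(15) = mex({0, 1, 2, 3, 4, 5, 6}) = 7
Therefore G(15) = 7.

7


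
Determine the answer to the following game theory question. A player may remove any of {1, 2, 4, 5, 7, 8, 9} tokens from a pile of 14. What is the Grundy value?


The subtraction set is S = {1, 2, 4, 5, 7, 8, 9}.
G(k) = mex{ G(k - s) : s in S, s <= k }. We compute iteratively: G(0) = 0.
G(1) = mex({0}) = 1
G(2) = mex({0, 1}) = 2
G(3) = mex({1, 2}) = 0
G(4) = mex({0, 2}) = 1
G(5) = mex({0, 1}) = 2
G(6) = mex({1, 2}) = 0
G(7) = mex({0, 2}) = 1
G(8) = mex({0, 1}) = 2
G(9) = mex({0, 1, 2}) = 3
G(10) = mex({0, 1, 2, 3}) = 4
G(11) = mex({0, 1, 2, 3, 4}) = 5
G(12) = mex({0, 1, 2, 4, 5}) = 3
G(13) = mex({0, 1, 2, 3, 5}) = 4
G(14) = mex({0, 1, 2, 3, 4}) = 5
Therefore G(14) = 5.

5


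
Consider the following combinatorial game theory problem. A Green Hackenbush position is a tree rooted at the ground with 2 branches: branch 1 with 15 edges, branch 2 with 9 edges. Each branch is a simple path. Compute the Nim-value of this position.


The tree has 2 branches from the ground vertex.
In Green Hackenbush, the Nim-value of a simple path of length k is k.
Branch 1: length 15, Nim-value = 15
Branch 2: length 9, Nim-value = 9
Total Nim-value = XOR of all branch values:
0 XOR 15 = 15
15 XOR 9 = 6
Nim-value of the tree = 6

6


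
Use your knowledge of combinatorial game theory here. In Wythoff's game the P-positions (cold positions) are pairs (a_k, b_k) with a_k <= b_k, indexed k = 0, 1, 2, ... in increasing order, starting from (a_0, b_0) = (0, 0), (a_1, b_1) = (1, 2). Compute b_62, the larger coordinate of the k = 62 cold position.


By Wythoff's theorem, a_k = floor(k * phi) and b_k = floor(k * phi^2) = a_k + k, where phi = (1 + sqrt(5))/2 is the golden ratio.
phi = (1 + sqrt(5))/2 = 1.618034
phi^2 = phi + 1 = 2.618034
k = 62
k * phi^2 = 62 * 2.618034 = 162.318107
b_62 = floor(k * phi^2) = 162 (check: a_62 + k = 100 + 62 = 162)

162


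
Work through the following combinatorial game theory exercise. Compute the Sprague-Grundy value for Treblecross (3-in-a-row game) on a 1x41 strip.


Treblecross: place X on empty cells; 3-in-a-row wins.
Playing within two cells of an existing X lets the opponent win at once, so sensible play treats the cells i-2..i+2 around each X as dead. The player left with no safe cell loses, so this is a normal-play take-away game on strips of safe cells.
Placing X at cell i (0-indexed) of a strip of k safe cells leaves independent strips of sizes max(0, i-2) and max(0, k-i-3). Hence G(k) = mex{ G(max(0,i-2)) XOR G(max(0,k-i-3)) : 0 <= i < k }, with G(0) = 0.
G(1): splits (0,0):0^0=0 -> mex({0}) = 1
G(2): splits (0,0):0^0=0 -> mex({0}) = 1
G(3): splits (0,0):0^0=0 -> mex({0}) = 1
G(4): splits (0,1):0^1=1 (0,0):0^0=0 -> mex({0, 1}) = 2
G(5): splits (0,2):0^1=1 (0,1):0^1=1 (0,0):0^0=0 -> mex({0, 1}) = 2
G(6) = mex({1}) = 0
G(7) = mex({0, 1, 2}) = 3
G(8) = mex({0, 1, 2}) = 3
G(9) = mex({0, 2}) = 1
G(10) = mex({0, 2, 3}) = 1
G(11) = mex({0, 3}) = 1
G(12) = mex({1, 3}) = 0
G(13) = mex({0, 1, 2, 3}) = 4
G(14) = mex({0, 1, 2}) = 3
G(15) = mex({0, 1, 2}) = 3
G(16) = mex({0, 1, 2, 4}) = 3
G(17) = mex({0, 1, 3, 4}) = 2
G(18) = mex({0, 1, 3, 4}) = 2
G(19) = mex({0, 1, 3, 5}) = 2
G(20) = mex({0, 1, 2, 3, 5}) = 4
G(21) = mex({0, 1, 2, 3, 5}) = 4
G(22) = mex({1, 2, 6}) = 0
G(23) = mex({0, 1, 2, 3, 4, 6}) = 5
G(24) = mex({0, 1, 2, 3, 4}) = 5
G(25) = mex({0, 1, 3, 4, 7}) = 2
G(26) = mex({0, 1, 3, 4, 5, 7}) = 2
G(27) = mex({0, 1, 3, 5}) = 2
G(28) = mex({0, 1, 2, 5}) = 3
G(29) = mex({0, 1, 2, 4, 5, 6}) = 3
G(30) = mex({1, 2, 4, 6}) = 0
G(31) = mex({0, 1, 2, 3, 4, 6}) = 5
G(32) = mex({1, 2, 3, 4, 7}) = 0
G(33) = mex({0, 3, 7}) = 1
G(34) = mex({0, 2, 3, 5, 7}) = 1
G(35) = mex({0, 2, 3, 5, 6}) = 1
G(36) = mex({0, 1, 2, 5, 6}) = 3
G(37) = mex({0, 1, 2, 4, 5, 6}) = 3
G(38) = mex({0, 1, 2, 4}) = 3
G(39) = mex({0, 1, 2, 3, 4, 7}) = 5
G(40) = mex({0, 1, 2, 3, 4, 5, 7}) = 6
G(41) = mex({0, 1, 2, 3, 5, 7}) = 4
Therefore G(41) = 4.

4


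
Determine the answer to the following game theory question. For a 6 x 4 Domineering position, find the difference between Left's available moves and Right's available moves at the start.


Board is 6 x 4 (rows x cols).
Left (vertical) placements: (rows-1) * cols = 5 * 4 = 20
Right (horizontal) placements: rows * (cols-1) = 6 * 3 = 18
Advantage = Left - Right = 20 - 18 = 2

2


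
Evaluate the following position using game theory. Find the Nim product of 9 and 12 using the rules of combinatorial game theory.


Nim multiplication is bilinear over XOR: (u XOR v) * w = (u*w) XOR (v*w).
So we split each operand into its bit components and XOR the pairwise Nim products.
9 = 1 + 8 (as XOR of powers of 2).
12 = 4 + 8 (as XOR of powers of 2).
Using the standard Nim-product table on single bits:
  2*2 = 3,   2*4 = 8,   2*8 = 12,
  4*4 = 6,   4*8 = 11,  8*8 = 13,
and  1*x = x (identity), k*l = l*k (commutative).
Pairwise Nim products:
  1 * 4 = 4
  1 * 8 = 8
  8 * 4 = 11
  8 * 8 = 13
XOR them: 4 XOR 8 XOR 11 XOR 13 = 10.
Result: 9 * 12 = 10 (in Nim).

10


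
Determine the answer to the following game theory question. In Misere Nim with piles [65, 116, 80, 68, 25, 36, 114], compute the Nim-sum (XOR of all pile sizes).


We need the XOR (exclusive or) of all pile sizes.
After XOR-ing pile 1 (size 65): 0 XOR 65 = 65
After XOR-ing pile 2 (size 116): 65 XOR 116 = 53
After XOR-ing pile 3 (size 80): 53 XOR 80 = 101
After XOR-ing pile 4 (size 68): 101 XOR 68 = 33
After XOR-ing pile 5 (size 25): 33 XOR 25 = 56
After XOR-ing pile 6 (size 36): 56 XOR 36 = 28
After XOR-ing pile 7 (size 114): 28 XOR 114 = 110
The Nim-value of this position is 110.

110


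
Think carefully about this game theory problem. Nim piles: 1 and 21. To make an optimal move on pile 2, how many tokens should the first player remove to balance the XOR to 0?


Piles: 1 and 21
Current XOR: 1 XOR 21 = 20 (non-zero, so this is an N-position).
To make the XOR zero, we need to find a move that balances the piles.
For pile 2 (size 21): target = 21 XOR 20 = 1
We reduce pile 2 from 21 to 1.
Tokens removed: 21 - 1 = 20
Verification: 1 XOR 1 = 0

20


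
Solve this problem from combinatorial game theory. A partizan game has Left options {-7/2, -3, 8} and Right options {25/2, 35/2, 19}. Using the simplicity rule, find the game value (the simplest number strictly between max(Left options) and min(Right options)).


Left options: {-7/2, -3, 8}, max = 8
Right options: {25/2, 35/2, 19}, min = 25/2
All options are numbers and max(Left) < min(Right), so by the simplicity theorem the value is the simplest (earliest-born) number strictly between 8 and 25/2.
Integers 9 through 12 all lie strictly between 8 and 25/2.
Among integers, the simplest (lowest birthday = smallest |n|; 0 is born on day 0, +-n on day n) is 9.
No non-integer in the interval can be simpler: if x is a non-integer in the interval, then floor(x) or ceil(x) also lies in the interval (the interval contains an integer), and both are proper prefixes of x's sign expansion, i.e. born earlier. So the game value is 9.
Game value = 9

9


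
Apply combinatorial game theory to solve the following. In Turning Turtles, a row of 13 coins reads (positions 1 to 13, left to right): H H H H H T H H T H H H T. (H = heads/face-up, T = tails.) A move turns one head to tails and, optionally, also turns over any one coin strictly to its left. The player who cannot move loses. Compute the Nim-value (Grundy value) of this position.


Coins: H H H H H T H H T H H H T
Key fact: a single head at position k behaves exactly like a Nim heap of size k (turning it to T and optionally flipping a coin at j < k corresponds to moving the heap from k to j, or to 0), and heads combine as a disjunctive sum (two heads at the same place would cancel, matching j XOR j = 0). So the Nim-value is the XOR of the 1-indexed positions of the heads.
Face-up positions (1-indexed): [1, 2, 3, 4, 5, 7, 8, 10, 11, 12]
XOR 0 with 1: 0 XOR 1 = 1
XOR 1 with 2: 1 XOR 2 = 3
XOR 3 with 3: 3 XOR 3 = 0
XOR 0 with 4: 0 XOR 4 = 4
XOR 4 with 5: 4 XOR 5 = 1
XOR 1 with 7: 1 XOR 7 = 6
XOR 6 with 8: 6 XOR 8 = 14
XOR 14 with 10: 14 XOR 10 = 4
XOR 4 with 11: 4 XOR 11 = 15
XOR 15 with 12: 15 XOR 12 = 3
Nim-value = 3

3


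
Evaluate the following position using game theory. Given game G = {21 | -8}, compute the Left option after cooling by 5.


Original game: {21 | -8} (a switch {a | b} with a > b).
Cooling by t (for t below the temperature (a - b)/2 = 29/2) taxes each move by t: {a | b} cooled by t is {a - t | b + t}.
Cooling amount: t = 5
Cooled Left option: 21 - 5 = 16
Cooled Right option: -8 + 5 = -3
Cooled game: {16 | -3}
Left option = 16

16


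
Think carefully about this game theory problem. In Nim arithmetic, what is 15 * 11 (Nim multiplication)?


Nim multiplication is bilinear over XOR: (u XOR v) * w = (u*w) XOR (v*w).
So we split each operand into its bit components and XOR the pairwise Nim products.
15 = 1 + 2 + 4 + 8 (as XOR of powers of 2).
11 = 1 + 2 + 8 (as XOR of powers of 2).
Using the standard Nim-product table on single bits:
  2*2 = 3,   2*4 = 8,   2*8 = 12,
  4*4 = 6,   4*8 = 11,  8*8 = 13,
and  1*x = x (identity), k*l = l*k (commutative).
Pairwise Nim products:
  1 * 1 = 1
  1 * 2 = 2
  1 * 8 = 8
  2 * 1 = 2
  2 * 2 = 3
  2 * 8 = 12
  4 * 1 = 4
  4 * 2 = 8
  4 * 8 = 11
  8 * 1 = 8
  8 * 2 = 12
  8 * 8 = 13
XOR them: 1 XOR 2 XOR 8 XOR 2 XOR 3 XOR 12 XOR 4 XOR 8 XOR 11 XOR 8 XOR 12 XOR 13 = 8.
Result: 15 * 11 = 8 (in Nim).

8


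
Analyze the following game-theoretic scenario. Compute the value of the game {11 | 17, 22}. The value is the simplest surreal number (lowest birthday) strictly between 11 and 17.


Left options: {11}, max = 11
Right options: {17, 22}, min = 17
All options are numbers and max(Left) < min(Right), so by the simplicity theorem the value is the simplest (earliest-born) number strictly between 11 and 17.
Integers 12 through 16 all lie strictly between 11 and 17.
Among integers, the simplest (lowest birthday = smallest |n|; 0 is born on day 0, +-n on day n) is 12.
No non-integer in the interval can be simpler: if x is a non-integer in the interval, then floor(x) or ceil(x) also lies in the interval (the interval contains an integer), and both are proper prefixes of x's sign expansion, i.e. born earlier. So the game value is 12.
Game value = 12

12


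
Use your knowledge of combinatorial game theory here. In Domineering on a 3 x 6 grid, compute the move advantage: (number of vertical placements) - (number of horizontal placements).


Board is 3 x 6 (rows x cols).
Left (vertical) placements: (rows-1) * cols = 2 * 6 = 12
Right (horizontal) placements: rows * (cols-1) = 3 * 5 = 15
Advantage = Left - Right = 12 - 15 = -3

-3


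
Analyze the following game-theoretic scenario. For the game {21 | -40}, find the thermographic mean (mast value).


Game = {21 | -40}, a switch {a | b} with numbers a > b.
Its thermograph has left wall a - t and right wall b + t, which meet at t = (a - b)/2, where both equal (a + b)/2. So the mast (mean value) is at (a + b)/2.
Mean = (21 + (-40))/2 = -19/2 = -19/2

-19/2


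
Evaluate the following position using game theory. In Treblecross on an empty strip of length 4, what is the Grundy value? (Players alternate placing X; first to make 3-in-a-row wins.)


Treblecross: place X on empty cells; 3-in-a-row wins.
Playing within two cells of an existing X lets the opponent win at once, so sensible play treats the cells i-2..i+2 around each X as dead. The player left with no safe cell loses, so this is a normal-play take-away game on strips of safe cells.
Placing X at cell i (0-indexed) of a strip of k safe cells leaves independent strips of sizes max(0, i-2) and max(0, k-i-3). Hence G(k) = mex{ G(max(0,i-2)) XOR G(max(0,k-i-3)) : 0 <= i < k }, with G(0) = 0.
G(1): splits (0,0):0^0=0 -> mex({0}) = 1
G(2): splits (0,0):0^0=0 -> mex({0}) = 1
G(3): splits (0,0):0^0=0 -> mex({0}) = 1
G(4): splits (0,1):0^1=1 (0,0):0^0=0 -> mex({0, 1}) = 2
Therefore G(4) = 2.

2
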